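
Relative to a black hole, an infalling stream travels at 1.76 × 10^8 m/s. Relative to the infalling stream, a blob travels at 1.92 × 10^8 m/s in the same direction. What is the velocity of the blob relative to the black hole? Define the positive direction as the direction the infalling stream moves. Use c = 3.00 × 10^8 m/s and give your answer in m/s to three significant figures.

In units of c (dividing by 3.00 × 10^8 m/s): v = 0.587, u' = 0.640.
u = (u' + v)/(1 + u'v/c²):
u = (0.640 + 0.587) / (1 + 0.640·0.587) = 1.2267/1.3755 = 0.8918
Converting back: u = 0.8918 × 3.00 × 10^8 m/s.

2.68 × 10^8 m/s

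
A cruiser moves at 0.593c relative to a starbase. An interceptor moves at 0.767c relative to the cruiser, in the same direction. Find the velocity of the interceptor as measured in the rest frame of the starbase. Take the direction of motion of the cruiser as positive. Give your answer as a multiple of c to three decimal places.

With v = 0.593 and u' = 0.767 (in units of c),
u = (u' + v)/(1 + u'v/c²):
u = (0.767 + 0.593) / (1 + 0.767·0.593) = 1.3600/1.4548 = 0.9348
(Galilean addition would give +1.360c, exceeding c.)

0.935c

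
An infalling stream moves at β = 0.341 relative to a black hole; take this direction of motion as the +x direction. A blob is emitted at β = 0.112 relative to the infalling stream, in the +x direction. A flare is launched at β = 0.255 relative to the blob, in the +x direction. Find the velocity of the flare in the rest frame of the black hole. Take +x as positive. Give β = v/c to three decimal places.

β = 0.622

Apply u = (u' + v)/(1 + u'v/c²) successively, working outward toward the black hole.
Start: velocity of the infalling stream relative to the black hole = 0.3410c.
Compose with the blob (u' = 0.112 in the infalling stream frame): u_1 = (0.112 + 0.341) / (1 + 0.112·0.341) = 0.4530/1.0382 = 0.4363.
Compose with the flare (u' = 0.255 in the blob frame): u_2 = (0.255 + 0.436) / (1 + 0.255·0.436) = 0.6913/1.1113 = 0.6221.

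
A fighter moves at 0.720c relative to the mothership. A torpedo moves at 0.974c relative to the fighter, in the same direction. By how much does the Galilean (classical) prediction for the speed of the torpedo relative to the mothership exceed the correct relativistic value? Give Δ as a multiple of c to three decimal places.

Galilean: u_cl = 0.974 + 0.720 = 1.6940.
Relativistic: u_rel = (0.974 + 0.720) / (1 + 0.974·0.720) = 1.6940/1.7013 = 0.9957.
Δ = 1.6940 − 0.9957 = 0.6983.
(The classical prediction exceeds c; the relativistic result does not.)

Δ = 0.698c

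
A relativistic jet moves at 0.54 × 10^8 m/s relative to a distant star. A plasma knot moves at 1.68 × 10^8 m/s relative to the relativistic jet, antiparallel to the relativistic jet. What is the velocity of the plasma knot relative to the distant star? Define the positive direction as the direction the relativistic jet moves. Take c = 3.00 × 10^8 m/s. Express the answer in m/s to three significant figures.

In units of c (dividing by 3.00 × 10^8 m/s): v = 0.180, u' = -0.560.
u = (u' + v)/(1 + u'v/c²):
u = (-0.560 + 0.180) / (1 + (-0.560)·0.180) = -0.3800/0.8992 = -0.4226
(Galilean addition would give -0.380c.)
Converting back: u = -0.4226 × 3.00 × 10^8 m/s.

-1.27 × 10^8 m/s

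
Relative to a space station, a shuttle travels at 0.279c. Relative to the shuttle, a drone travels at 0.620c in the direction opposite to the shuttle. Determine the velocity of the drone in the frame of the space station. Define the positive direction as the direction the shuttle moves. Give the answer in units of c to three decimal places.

With v = 0.279 and u' = -0.620 (in units of c),
u = (u' + v)/(1 + u'v/c²):
u = (-0.620 + 0.279) / (1 + (-0.620)·0.279) = -0.3410/0.8270 = -0.4123

-0.412c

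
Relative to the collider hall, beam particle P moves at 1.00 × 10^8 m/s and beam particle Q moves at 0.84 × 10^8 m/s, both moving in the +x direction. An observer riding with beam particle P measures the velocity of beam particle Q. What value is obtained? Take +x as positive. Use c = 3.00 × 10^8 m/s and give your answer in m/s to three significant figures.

β_A = 0.333, β_B = 0.280 (dividing each by c = 3.00 × 10^8 m/s).
Transform to A's frame with the inverse velocity-addition law: u' = (u − v)/(1 − uv/c²), taking u = β_B and v = β_A.
u' = (0.280 − 0.333) / (1 − (0.333)(0.280)) = -0.0533/0.9067 = -0.0588.
u' = -0.0588 × 3.00 × 10^8 m/s.

-1.76 × 10^7 m/s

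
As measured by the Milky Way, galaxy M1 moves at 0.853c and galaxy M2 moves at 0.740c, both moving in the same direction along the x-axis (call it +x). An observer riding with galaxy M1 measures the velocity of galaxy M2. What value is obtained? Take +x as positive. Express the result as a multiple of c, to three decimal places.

-0.306c

β_A = 0.853, β_B = 0.740.
Transform to A's frame with the inverse velocity-addition law: u' = (u − v)/(1 − uv/c²), taking u = β_B and v = β_A.
u' = (0.740 − 0.853) / (1 − (0.853)(0.740)) = -0.1130/0.3688 = -0.3064.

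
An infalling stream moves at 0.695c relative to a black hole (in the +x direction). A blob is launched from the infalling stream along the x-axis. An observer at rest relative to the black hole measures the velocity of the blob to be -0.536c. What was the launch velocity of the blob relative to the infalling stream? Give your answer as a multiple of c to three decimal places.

Invert the composition law: u' = (u − v)/(1 − uv/c²).
u' = (-0.536 − 0.695) / (1 − (-0.536)(0.695)) = -1.2310/1.3725 = -0.8969.

-0.897c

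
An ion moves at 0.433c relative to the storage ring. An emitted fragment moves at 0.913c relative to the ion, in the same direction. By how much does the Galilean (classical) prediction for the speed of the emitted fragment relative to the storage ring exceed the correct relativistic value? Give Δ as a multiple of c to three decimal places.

Galilean: u_cl = 0.913 + 0.433 = 1.3460.
Relativistic: u_rel = (0.913 + 0.433) / (1 + 0.913·0.433) = 1.3460/1.3953 = 0.9646.
Δ = 1.3460 − 0.9646 = 0.3814.
(The classical prediction exceeds c; the relativistic result does not.)

Δ = 0.381c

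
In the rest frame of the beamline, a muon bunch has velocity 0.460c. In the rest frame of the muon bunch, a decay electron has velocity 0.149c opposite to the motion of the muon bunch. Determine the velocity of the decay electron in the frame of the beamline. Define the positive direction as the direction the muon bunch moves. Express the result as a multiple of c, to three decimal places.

+0.334c

With v = 0.460 and u' = -0.149 (in units of c),
u = (u' + v)/(1 + u'v/c²):
u = (-0.149 + 0.460) / (1 + (-0.149)·0.460) = 0.3110/0.9315 = 0.3339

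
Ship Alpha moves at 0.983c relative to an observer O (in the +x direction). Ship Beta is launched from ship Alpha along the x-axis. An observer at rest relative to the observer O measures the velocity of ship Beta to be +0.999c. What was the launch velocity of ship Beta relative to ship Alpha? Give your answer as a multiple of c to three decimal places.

Invert the composition law: u' = (u − v)/(1 − uv/c²).
u' = (0.999 − 0.983) / (1 − (0.999)(0.983)) = 0.0160/0.0180 = 0.8897.

+0.890c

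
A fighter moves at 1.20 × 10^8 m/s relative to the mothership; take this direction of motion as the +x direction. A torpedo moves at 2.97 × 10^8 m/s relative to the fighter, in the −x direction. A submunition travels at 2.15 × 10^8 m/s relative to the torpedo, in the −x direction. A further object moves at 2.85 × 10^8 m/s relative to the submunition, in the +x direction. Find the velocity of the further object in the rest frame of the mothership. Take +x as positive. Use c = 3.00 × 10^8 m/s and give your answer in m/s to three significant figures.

-2.58 × 10^8 m/s

Apply u = (u' + v)/(1 + u'v/c²) successively, working outward toward the mothership.
(Dividing each given speed by c = 3.00 × 10^8 m/s to work in units of c.)
Start: velocity of the fighter relative to the mothership = 0.4000c.
Compose with the torpedo (u' = -0.990 in the fighter frame): u_1 = (-0.990 + 0.400) / (1 + (-0.990)·0.400) = -0.5900/0.6040 = -0.9768.
Compose with the submunition (u' = -0.717 in the torpedo frame): u_2 = (-0.717 + (-0.977)) / (1 + (-0.717)·(-0.977)) = -1.6935/1.7001 = -0.9961.
Compose with the further object (u' = 0.950 in the submunition frame): u_3 = (0.950 + (-0.996)) / (1 + 0.950·(-0.996)) = -0.0461/0.0537 = -0.8596.
So u = -0.8596 × 3.00 × 10^8 m/s.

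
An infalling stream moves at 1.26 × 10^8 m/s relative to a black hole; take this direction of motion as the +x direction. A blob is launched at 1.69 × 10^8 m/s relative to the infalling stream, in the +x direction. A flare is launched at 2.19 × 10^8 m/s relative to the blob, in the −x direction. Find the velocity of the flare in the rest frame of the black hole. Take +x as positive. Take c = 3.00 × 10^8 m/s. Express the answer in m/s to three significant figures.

+4.66 × 10^7 m/s

Apply u = (u' + v)/(1 + u'v/c²) successively, working outward toward the black hole.
(Dividing each given speed by c = 3.00 × 10^8 m/s to work in units of c.)
Start: velocity of the infalling stream relative to the black hole = 0.4200c.
Compose with the blob (u' = 0.563 in the infalling stream frame): u_1 = (0.563 + 0.420) / (1 + 0.563·0.420) = 0.9833/1.2366 = 0.7952.
Compose with the flare (u' = -0.730 in the blob frame): u_2 = (-0.730 + 0.795) / (1 + (-0.730)·0.795) = 0.0652/0.4195 = 0.1554.
So u = 0.1554 × 3.00 × 10^8 m/s.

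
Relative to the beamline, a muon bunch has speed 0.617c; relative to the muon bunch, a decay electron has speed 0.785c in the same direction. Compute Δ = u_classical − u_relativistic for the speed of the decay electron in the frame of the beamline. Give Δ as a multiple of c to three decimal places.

Galilean: u_cl = 0.785 + 0.617 = 1.4020.
Relativistic: u_rel = (0.785 + 0.617) / (1 + 0.785·0.617) = 1.4020/1.4843 = 0.9445.
Δ = 1.4020 − 0.9445 = 0.4575.
(The classical prediction exceeds c; the relativistic result does not.)

Δ = 0.457c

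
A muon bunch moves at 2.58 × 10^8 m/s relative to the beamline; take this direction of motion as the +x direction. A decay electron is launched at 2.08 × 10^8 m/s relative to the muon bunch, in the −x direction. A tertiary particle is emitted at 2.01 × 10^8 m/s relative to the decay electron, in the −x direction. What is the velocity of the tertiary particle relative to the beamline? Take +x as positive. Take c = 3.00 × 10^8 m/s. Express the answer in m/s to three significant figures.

Apply u = (u' + v)/(1 + u'v/c²) successively, working outward toward the beamline.
(Dividing each given speed by c = 3.00 × 10^8 m/s to work in units of c.)
Start: velocity of the muon bunch relative to the beamline = 0.8600c.
Compose with the decay electron (u' = -0.693 in the muon bunch frame): u_1 = (-0.693 + 0.860) / (1 + (-0.693)·0.860) = 0.1667/0.4037 = 0.4128.
Compose with the tertiary particle (u' = -0.670 in the decay electron frame): u_2 = (-0.670 + 0.413) / (1 + (-0.670)·0.413) = -0.2572/0.7234 = -0.3555.
So u = -0.3555 × 3.00 × 10^8 m/s.

-1.07 × 10^8 m/s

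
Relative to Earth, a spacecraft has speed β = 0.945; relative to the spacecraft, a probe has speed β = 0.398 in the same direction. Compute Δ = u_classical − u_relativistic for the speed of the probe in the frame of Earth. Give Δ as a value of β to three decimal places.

Galilean: u_cl = 0.398 + 0.945 = 1.3430.
Relativistic: u_rel = (0.398 + 0.945) / (1 + 0.398·0.945) = 1.3430/1.3761 = 0.9759.
Δ = 1.3430 − 0.9759 = 0.3671.
(The classical prediction exceeds c; the relativistic result does not.)

Δ = 0.367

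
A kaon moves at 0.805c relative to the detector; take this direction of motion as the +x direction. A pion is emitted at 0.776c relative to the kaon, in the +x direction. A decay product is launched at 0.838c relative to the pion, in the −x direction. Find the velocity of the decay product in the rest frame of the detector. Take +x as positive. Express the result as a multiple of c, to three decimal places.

Apply u = (u' + v)/(1 + u'v/c²) successively, working outward toward the detector.
Start: velocity of the kaon relative to the detector = 0.8050c.
Compose with the pion (u' = 0.776 in the kaon frame): u_1 = (0.776 + 0.805) / (1 + 0.776·0.805) = 1.5810/1.6247 = 0.9731.
Compose with the decay product (u' = -0.838 in the pion frame): u_2 = (-0.838 + 0.973) / (1 + (-0.838)·0.973) = 0.1351/0.1845 = 0.7322.

+0.732c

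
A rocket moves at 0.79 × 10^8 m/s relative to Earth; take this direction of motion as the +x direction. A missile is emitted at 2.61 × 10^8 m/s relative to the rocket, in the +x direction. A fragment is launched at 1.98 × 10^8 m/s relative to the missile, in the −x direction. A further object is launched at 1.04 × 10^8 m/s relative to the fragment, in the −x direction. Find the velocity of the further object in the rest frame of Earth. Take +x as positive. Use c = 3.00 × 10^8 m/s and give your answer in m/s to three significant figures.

+1.26 × 10^8 m/s

Apply u = (u' + v)/(1 + u'v/c²) successively, working outward toward Earth.
(Dividing each given speed by c = 3.00 × 10^8 m/s to work in units of c.)
Start: velocity of the rocket relative to Earth = 0.2633c.
Compose with the missile (u' = 0.870 in the rocket frame): u_1 = (0.870 + 0.263) / (1 + 0.870·0.263) = 1.1333/1.2291 = 0.9221.
Compose with the fragment (u' = -0.660 in the missile frame): u_2 = (-0.660 + 0.922) / (1 + (-0.660)·0.922) = 0.2621/0.3914 = 0.6696.
Compose with the further object (u' = -0.347 in the fragment frame): u_3 = (-0.347 + 0.670) / (1 + (-0.347)·0.670) = 0.3229/0.7679 = 0.4205.
So u = 0.4205 × 3.00 × 10^8 m/s.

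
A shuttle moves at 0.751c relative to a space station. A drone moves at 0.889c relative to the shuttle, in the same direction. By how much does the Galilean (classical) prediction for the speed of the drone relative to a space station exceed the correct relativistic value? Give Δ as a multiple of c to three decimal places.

Galilean: u_cl = 0.889 + 0.751 = 1.6400.
Relativistic: u_rel = (0.889 + 0.751) / (1 + 0.889·0.751) = 1.6400/1.6676 = 0.9834.
Δ = 1.6400 − 0.9834 = 0.6566.
(The classical prediction exceeds c; the relativistic result does not.)

Δ = 0.657c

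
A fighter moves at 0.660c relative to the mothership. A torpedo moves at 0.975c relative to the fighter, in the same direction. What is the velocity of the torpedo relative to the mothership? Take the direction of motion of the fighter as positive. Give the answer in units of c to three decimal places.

With v = 0.660 and u' = 0.975 (in units of c),
u = (u' + v)/(1 + u'v/c²):
u = (0.975 + 0.660) / (1 + 0.975·0.660) = 1.6350/1.6435 = 0.9948

0.995c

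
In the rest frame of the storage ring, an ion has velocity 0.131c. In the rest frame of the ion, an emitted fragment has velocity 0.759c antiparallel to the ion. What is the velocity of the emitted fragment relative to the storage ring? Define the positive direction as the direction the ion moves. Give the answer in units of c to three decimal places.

-0.697c

With v = 0.131 and u' = -0.759 (in units of c),
u = (u' + v)/(1 + u'v/c²):
u = (-0.759 + 0.131) / (1 + (-0.759)·0.131) = -0.6280/0.9006 = -0.6973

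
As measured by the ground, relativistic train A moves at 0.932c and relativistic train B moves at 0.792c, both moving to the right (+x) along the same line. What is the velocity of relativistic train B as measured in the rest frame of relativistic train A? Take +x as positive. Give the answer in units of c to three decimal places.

-0.535c

β_A = 0.932, β_B = 0.792.
Transform to A's frame with the inverse velocity-addition law: u' = (u − v)/(1 − uv/c²), taking u = β_B and v = β_A.
u' = (0.792 − 0.932) / (1 − (0.932)(0.792)) = -0.1400/0.2619 = -0.5346.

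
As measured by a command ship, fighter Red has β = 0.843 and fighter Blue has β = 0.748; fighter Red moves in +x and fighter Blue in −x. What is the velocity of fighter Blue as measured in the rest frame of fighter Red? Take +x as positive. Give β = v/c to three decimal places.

β_A = 0.843, β_B = -0.748.
Transform to A's frame with the inverse velocity-addition law: u' = (u − v)/(1 − uv/c²), taking u = β_B and v = β_A.
u' = (-0.748 − 0.843) / (1 − (0.843)(-0.748)) = -1.5910/1.6306 = -0.9757.

β = -0.976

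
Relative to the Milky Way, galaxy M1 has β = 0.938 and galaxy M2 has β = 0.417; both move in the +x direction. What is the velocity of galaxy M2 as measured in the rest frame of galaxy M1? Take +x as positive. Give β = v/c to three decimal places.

β_A = 0.938, β_B = 0.417.
Transform to A's frame with the inverse velocity-addition law: u' = (u − v)/(1 − uv/c²), taking u = β_B and v = β_A.
u' = (0.417 − 0.938) / (1 − (0.938)(0.417)) = -0.5210/0.6089 = -0.8557.

β = -0.856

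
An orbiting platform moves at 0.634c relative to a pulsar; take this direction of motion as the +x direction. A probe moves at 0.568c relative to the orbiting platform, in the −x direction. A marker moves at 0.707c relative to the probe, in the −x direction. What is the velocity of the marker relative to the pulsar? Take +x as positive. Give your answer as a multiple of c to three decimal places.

Apply u = (u' + v)/(1 + u'v/c²) successively, working outward toward the pulsar.
Start: velocity of the orbiting platform relative to the pulsar = 0.6340c.
Compose with the probe (u' = -0.568 in the orbiting platform frame): u_1 = (-0.568 + 0.634) / (1 + (-0.568)·0.634) = 0.0660/0.6399 = 0.1031.
Compose with the marker (u' = -0.707 in the probe frame): u_2 = (-0.707 + 0.103) / (1 + (-0.707)·0.103) = -0.6039/0.9271 = -0.6514.

-0.651c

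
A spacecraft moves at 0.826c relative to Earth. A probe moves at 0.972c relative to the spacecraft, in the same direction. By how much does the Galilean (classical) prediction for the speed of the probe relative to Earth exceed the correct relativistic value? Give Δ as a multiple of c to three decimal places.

Δ = 0.801c

Galilean: u_cl = 0.972 + 0.826 = 1.7980.
Relativistic: u_rel = (0.972 + 0.826) / (1 + 0.972·0.826) = 1.7980/1.8029 = 0.9973.
Δ = 1.7980 − 0.9973 = 0.8007.
(The classical prediction exceeds c; the relativistic result does not.)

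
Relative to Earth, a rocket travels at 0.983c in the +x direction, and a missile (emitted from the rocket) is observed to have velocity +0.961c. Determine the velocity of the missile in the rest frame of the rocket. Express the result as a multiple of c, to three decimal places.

Invert the composition law: u' = (u − v)/(1 − uv/c²).
u' = (0.961 − 0.983) / (1 − (0.961)(0.983)) = -0.0220/0.0553 = -0.3976.

-0.398c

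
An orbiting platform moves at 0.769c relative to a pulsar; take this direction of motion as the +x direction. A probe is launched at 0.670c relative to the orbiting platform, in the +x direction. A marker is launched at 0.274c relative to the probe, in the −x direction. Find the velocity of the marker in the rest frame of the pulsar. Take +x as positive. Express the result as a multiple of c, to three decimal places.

+0.913c

Apply u = (u' + v)/(1 + u'v/c²) successively, working outward toward the pulsar.
Start: velocity of the orbiting platform relative to the pulsar = 0.7690c.
Compose with the probe (u' = 0.670 in the orbiting platform frame): u_1 = (0.670 + 0.769) / (1 + 0.670·0.769) = 1.4390/1.5152 = 0.9497.
Compose with the marker (u' = -0.274 in the probe frame): u_2 = (-0.274 + 0.950) / (1 + (-0.274)·0.950) = 0.6757/0.7398 = 0.9134.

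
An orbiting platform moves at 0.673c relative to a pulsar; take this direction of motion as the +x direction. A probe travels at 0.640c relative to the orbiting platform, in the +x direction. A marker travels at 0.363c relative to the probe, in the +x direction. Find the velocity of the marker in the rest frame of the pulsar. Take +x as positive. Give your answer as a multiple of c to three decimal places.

Apply u = (u' + v)/(1 + u'v/c²) successively, working outward toward the pulsar.
Start: velocity of the orbiting platform relative to the pulsar = 0.6730c.
Compose with the probe (u' = 0.640 in the orbiting platform frame): u_1 = (0.640 + 0.673) / (1 + 0.640·0.673) = 1.3130/1.4307 = 0.9177.
Compose with the marker (u' = 0.363 in the probe frame): u_2 = (0.363 + 0.918) / (1 + 0.363·0.918) = 1.2807/1.3331 = 0.9607.

0.961c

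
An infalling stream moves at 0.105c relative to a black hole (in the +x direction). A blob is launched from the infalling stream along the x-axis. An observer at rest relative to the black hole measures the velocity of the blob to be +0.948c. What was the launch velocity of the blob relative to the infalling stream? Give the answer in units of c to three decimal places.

Invert the composition law: u' = (u − v)/(1 − uv/c²).
u' = (0.948 − 0.105) / (1 − (0.948)(0.105)) = 0.8430/0.9005 = 0.9362.

+0.936c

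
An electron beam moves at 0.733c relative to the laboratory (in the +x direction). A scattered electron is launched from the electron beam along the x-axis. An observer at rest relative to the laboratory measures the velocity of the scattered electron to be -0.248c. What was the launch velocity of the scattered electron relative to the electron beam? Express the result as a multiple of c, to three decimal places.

Invert the composition law: u' = (u − v)/(1 − uv/c²).
u' = (-0.248 − 0.733) / (1 − (-0.248)(0.733)) = -0.9810/1.1818 = -0.8301.

-0.830c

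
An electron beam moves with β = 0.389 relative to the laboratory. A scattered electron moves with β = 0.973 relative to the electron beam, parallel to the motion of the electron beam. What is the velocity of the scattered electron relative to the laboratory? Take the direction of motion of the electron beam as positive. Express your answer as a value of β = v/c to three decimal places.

With v = 0.389 and u' = 0.973 (in units of c),
u = (u' + v)/(1 + u'v/c²):
u = (0.973 + 0.389) / (1 + 0.973·0.389) = 1.3620/1.3785 = 0.9880

β = 0.988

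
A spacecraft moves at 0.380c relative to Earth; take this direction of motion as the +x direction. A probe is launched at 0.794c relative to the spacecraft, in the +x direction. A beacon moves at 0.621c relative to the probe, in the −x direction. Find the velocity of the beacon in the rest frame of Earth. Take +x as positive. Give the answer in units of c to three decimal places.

Apply u = (u' + v)/(1 + u'v/c²) successively, working outward toward Earth.
Start: velocity of the spacecraft relative to Earth = 0.3800c.
Compose with the probe (u' = 0.794 in the spacecraft frame): u_1 = (0.794 + 0.380) / (1 + 0.794·0.380) = 1.1740/1.3017 = 0.9019.
Compose with the beacon (u' = -0.621 in the probe frame): u_2 = (-0.621 + 0.902) / (1 + (-0.621)·0.902) = 0.2809/0.4399 = 0.6385.

+0.638c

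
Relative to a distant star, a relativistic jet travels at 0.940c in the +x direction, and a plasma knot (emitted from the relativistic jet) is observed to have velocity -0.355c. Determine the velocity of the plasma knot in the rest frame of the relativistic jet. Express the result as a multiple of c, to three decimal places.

-0.971c

Invert the composition law: u' = (u − v)/(1 − uv/c²).
u' = (-0.355 − 0.940) / (1 − (-0.355)(0.940)) = -1.2950/1.3337 = -0.9710.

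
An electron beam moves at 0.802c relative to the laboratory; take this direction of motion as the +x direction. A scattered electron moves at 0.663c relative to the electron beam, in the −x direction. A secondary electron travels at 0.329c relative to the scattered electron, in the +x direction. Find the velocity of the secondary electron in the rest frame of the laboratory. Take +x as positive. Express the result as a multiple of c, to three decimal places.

Apply u = (u' + v)/(1 + u'v/c²) successively, working outward toward the laboratory.
Start: velocity of the electron beam relative to the laboratory = 0.8020c.
Compose with the scattered electron (u' = -0.663 in the electron beam frame): u_1 = (-0.663 + 0.802) / (1 + (-0.663)·0.802) = 0.1390/0.4683 = 0.2968.
Compose with the secondary electron (u' = 0.329 in the scattered electron frame): u_2 = (0.329 + 0.297) / (1 + 0.329·0.297) = 0.6258/1.0977 = 0.5702.

+0.570c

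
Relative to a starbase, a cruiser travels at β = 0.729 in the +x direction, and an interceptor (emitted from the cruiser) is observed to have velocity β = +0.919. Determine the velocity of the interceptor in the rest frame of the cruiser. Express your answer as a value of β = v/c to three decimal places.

Invert the composition law: u' = (u − v)/(1 − uv/c²).
u' = (0.919 − 0.729) / (1 − (0.919)(0.729)) = 0.1900/0.3300 = 0.5757.

β = +0.576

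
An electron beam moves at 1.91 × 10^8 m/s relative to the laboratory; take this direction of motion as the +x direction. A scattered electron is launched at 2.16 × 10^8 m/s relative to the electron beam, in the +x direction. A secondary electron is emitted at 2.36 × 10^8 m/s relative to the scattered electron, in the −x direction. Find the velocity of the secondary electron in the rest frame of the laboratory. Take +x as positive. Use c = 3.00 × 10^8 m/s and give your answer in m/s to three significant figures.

Apply u = (u' + v)/(1 + u'v/c²) successively, working outward toward the laboratory.
(Dividing each given speed by c = 3.00 × 10^8 m/s to work in units of c.)
Start: velocity of the electron beam relative to the laboratory = 0.6367c.
Compose with the scattered electron (u' = 0.720 in the electron beam frame): u_1 = (0.720 + 0.637) / (1 + 0.720·0.637) = 1.3567/1.4584 = 0.9302.
Compose with the secondary electron (u' = -0.787 in the scattered electron frame): u_2 = (-0.787 + 0.930) / (1 + (-0.787)·0.930) = 0.1436/0.2682 = 0.5353.
So u = 0.5353 × 3.00 × 10^8 m/s.

+1.61 × 10^8 m/s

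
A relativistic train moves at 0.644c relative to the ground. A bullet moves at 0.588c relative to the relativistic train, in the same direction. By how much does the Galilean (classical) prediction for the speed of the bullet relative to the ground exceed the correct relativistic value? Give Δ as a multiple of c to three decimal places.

Galilean: u_cl = 0.588 + 0.644 = 1.2320.
Relativistic: u_rel = (0.588 + 0.644) / (1 + 0.588·0.644) = 1.2320/1.3787 = 0.8936.
Δ = 1.2320 − 0.8936 = 0.3384.
(The classical prediction exceeds c; the relativistic result does not.)

Δ = 0.338c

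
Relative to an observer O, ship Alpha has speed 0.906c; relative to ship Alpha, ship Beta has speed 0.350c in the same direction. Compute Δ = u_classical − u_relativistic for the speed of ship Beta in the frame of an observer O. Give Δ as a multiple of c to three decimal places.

Δ = 0.302c

Galilean: u_cl = 0.350 + 0.906 = 1.2560.
Relativistic: u_rel = (0.350 + 0.906) / (1 + 0.350·0.906) = 1.2560/1.3171 = 0.9536.
Δ = 1.2560 − 0.9536 = 0.3024.
(The classical prediction exceeds c; the relativistic result does not.)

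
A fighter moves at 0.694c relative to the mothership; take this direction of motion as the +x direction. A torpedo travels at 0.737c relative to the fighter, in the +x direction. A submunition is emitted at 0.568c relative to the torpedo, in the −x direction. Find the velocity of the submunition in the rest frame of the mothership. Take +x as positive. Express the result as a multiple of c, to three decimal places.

+0.819c

Apply u = (u' + v)/(1 + u'v/c²) successively, working outward toward the mothership.
Start: velocity of the fighter relative to the mothership = 0.6940c.
Compose with the torpedo (u' = 0.737 in the fighter frame): u_1 = (0.737 + 0.694) / (1 + 0.737·0.694) = 1.4310/1.5115 = 0.9468.
Compose with the submunition (u' = -0.568 in the torpedo frame): u_2 = (-0.568 + 0.947) / (1 + (-0.568)·0.947) = 0.3788/0.4622 = 0.8194.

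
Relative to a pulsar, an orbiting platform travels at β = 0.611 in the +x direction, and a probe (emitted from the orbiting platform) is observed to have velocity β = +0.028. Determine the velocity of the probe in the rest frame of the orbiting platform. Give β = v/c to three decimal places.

β = -0.593

Invert the composition law: u' = (u − v)/(1 − uv/c²).
u' = (0.028 − 0.611) / (1 − (0.028)(0.611)) = -0.5830/0.9829 = -0.5931.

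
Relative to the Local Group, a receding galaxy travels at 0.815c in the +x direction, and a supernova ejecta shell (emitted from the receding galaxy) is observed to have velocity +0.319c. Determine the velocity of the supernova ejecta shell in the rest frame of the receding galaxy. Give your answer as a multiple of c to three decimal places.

Invert the composition law: u' = (u − v)/(1 − uv/c²).
u' = (0.319 − 0.815) / (1 − (0.319)(0.815)) = -0.4960/0.7400 = -0.6703.

-0.670c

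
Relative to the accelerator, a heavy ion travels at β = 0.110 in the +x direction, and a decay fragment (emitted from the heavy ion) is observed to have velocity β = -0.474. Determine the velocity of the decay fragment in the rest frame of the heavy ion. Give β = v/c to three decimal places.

Invert the composition law: u' = (u − v)/(1 − uv/c²).
u' = (-0.474 − 0.110) / (1 − (-0.474)(0.110)) = -0.5840/1.0521 = -0.5551.

β = -0.555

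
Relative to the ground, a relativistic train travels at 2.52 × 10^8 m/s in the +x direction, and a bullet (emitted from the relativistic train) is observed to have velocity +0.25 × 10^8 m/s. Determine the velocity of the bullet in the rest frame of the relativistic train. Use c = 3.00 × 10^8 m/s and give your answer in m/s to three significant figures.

-2.44 × 10^8 m/s

v = 0.840c, u = 0.083c.
Invert the composition law: u' = (u − v)/(1 − uv/c²).
u' = (0.083 − 0.840) / (1 − (0.083)(0.840)) = -0.7567/0.9300 = -0.8136.
u' = -0.8136 × 3.00 × 10^8 m/s.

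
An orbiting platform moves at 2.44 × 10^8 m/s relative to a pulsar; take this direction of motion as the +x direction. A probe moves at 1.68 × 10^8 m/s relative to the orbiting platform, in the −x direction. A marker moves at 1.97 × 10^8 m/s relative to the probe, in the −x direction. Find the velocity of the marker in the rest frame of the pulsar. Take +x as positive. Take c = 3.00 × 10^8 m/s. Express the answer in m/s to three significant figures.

-8.27 × 10^7 m/s

Apply u = (u' + v)/(1 + u'v/c²) successively, working outward toward the pulsar.
(Dividing each given speed by c = 3.00 × 10^8 m/s to work in units of c.)
Start: velocity of the orbiting platform relative to the pulsar = 0.8133c.
Compose with the probe (u' = -0.560 in the orbiting platform frame): u_1 = (-0.560 + 0.813) / (1 + (-0.560)·0.813) = 0.2533/0.5445 = 0.4652.
Compose with the marker (u' = -0.657 in the probe frame): u_2 = (-0.657 + 0.465) / (1 + (-0.657)·0.465) = -0.1914/0.6945 = -0.2756.
So u = -0.2756 × 3.00 × 10^8 m/s.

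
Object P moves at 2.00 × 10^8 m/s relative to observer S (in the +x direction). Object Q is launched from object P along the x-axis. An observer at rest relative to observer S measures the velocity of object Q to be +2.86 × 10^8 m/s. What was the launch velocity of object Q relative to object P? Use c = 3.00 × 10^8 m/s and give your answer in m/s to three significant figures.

v = 0.667c, u = 0.953c.
Invert the composition law: u' = (u − v)/(1 − uv/c²).
u' = (0.953 − 0.667) / (1 − (0.953)(0.667)) = 0.2867/0.3644 = 0.7866.
u' = 0.7866 × 3.00 × 10^8 m/s.

+2.36 × 10^8 m/s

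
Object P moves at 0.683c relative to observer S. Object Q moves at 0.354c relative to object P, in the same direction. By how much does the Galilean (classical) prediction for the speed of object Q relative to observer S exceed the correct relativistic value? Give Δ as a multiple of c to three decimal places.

Galilean: u_cl = 0.354 + 0.683 = 1.0370.
Relativistic: u_rel = (0.354 + 0.683) / (1 + 0.354·0.683) = 1.0370/1.2418 = 0.8351.
Δ = 1.0370 − 0.8351 = 0.2019.
(The classical prediction exceeds c; the relativistic result does not.)

Δ = 0.202c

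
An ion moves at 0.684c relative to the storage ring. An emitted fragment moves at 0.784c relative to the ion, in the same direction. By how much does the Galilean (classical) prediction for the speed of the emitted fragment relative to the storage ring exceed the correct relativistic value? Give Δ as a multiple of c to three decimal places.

Galilean: u_cl = 0.784 + 0.684 = 1.4680.
Relativistic: u_rel = (0.784 + 0.684) / (1 + 0.784·0.684) = 1.4680/1.5363 = 0.9556.
Δ = 1.4680 − 0.9556 = 0.5124.
(The classical prediction exceeds c; the relativistic result does not.)

Δ = 0.512c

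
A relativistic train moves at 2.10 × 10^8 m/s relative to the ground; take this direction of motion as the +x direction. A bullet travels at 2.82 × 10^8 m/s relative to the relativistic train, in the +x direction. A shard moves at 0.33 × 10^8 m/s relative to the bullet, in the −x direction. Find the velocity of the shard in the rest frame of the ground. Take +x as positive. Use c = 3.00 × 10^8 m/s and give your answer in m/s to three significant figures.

Apply u = (u' + v)/(1 + u'v/c²) successively, working outward toward the ground.
(Dividing each given speed by c = 3.00 × 10^8 m/s to work in units of c.)
Start: velocity of the relativistic train relative to the ground = 0.7000c.
Compose with the bullet (u' = 0.940 in the relativistic train frame): u_1 = (0.940 + 0.700) / (1 + 0.940·0.700) = 1.6400/1.6580 = 0.9891.
Compose with the shard (u' = -0.110 in the bullet frame): u_2 = (-0.110 + 0.989) / (1 + (-0.110)·0.989) = 0.8791/0.8912 = 0.9865.
So u = 0.9865 × 3.00 × 10^8 m/s.

+2.96 × 10^8 m/s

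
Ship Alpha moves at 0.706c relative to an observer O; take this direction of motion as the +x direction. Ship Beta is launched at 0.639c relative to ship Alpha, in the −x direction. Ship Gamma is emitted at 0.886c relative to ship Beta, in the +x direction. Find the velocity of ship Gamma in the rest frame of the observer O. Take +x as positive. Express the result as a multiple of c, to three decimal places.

+0.910c

Apply u = (u' + v)/(1 + u'v/c²) successively, working outward toward the observer O.
Start: velocity of ship Alpha relative to the observer O = 0.7060c.
Compose with ship Beta (u' = -0.639 in ship Alpha frame): u_1 = (-0.639 + 0.706) / (1 + (-0.639)·0.706) = 0.0670/0.5489 = 0.1221.
Compose with ship Gamma (u' = 0.886 in ship Beta frame): u_2 = (0.886 + 0.122) / (1 + 0.886·0.122) = 1.0081/1.1082 = 0.9097.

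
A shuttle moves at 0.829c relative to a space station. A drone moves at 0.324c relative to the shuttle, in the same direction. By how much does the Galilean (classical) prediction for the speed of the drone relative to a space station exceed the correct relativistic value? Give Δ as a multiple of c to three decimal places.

Δ = 0.244c

Galilean: u_cl = 0.324 + 0.829 = 1.1530.
Relativistic: u_rel = (0.324 + 0.829) / (1 + 0.324·0.829) = 1.1530/1.2686 = 0.9089.
Δ = 1.1530 − 0.9089 = 0.2441.
(The classical prediction exceeds c; the relativistic result does not.)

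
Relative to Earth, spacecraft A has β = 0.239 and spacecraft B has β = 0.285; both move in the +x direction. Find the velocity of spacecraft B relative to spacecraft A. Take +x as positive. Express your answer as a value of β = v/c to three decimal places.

β_A = 0.239, β_B = 0.285.
Transform to A's frame with the inverse velocity-addition law: u' = (u − v)/(1 − uv/c²), taking u = β_B and v = β_A.
u' = (0.285 − 0.239) / (1 − (0.239)(0.285)) = 0.0460/0.9319 = 0.0494.

β = +0.049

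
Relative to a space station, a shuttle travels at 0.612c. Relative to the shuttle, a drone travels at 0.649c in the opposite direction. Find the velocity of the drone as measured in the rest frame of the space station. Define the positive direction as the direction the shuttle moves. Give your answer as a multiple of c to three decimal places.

-0.061c

With v = 0.612 and u' = -0.649 (in units of c),
u = (u' + v)/(1 + u'v/c²):
u = (-0.649 + 0.612) / (1 + (-0.649)·0.612) = -0.0370/0.6028 = -0.0614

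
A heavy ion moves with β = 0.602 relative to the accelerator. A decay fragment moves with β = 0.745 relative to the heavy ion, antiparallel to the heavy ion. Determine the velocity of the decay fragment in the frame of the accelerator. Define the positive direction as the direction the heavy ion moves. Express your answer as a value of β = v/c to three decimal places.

β = -0.259

With v = 0.602 and u' = -0.745 (in units of c),
u = (u' + v)/(1 + u'v/c²):
u = (-0.745 + 0.602) / (1 + (-0.745)·0.602) = -0.1430/0.5515 = -0.2593
(Galilean addition would give -0.143c.)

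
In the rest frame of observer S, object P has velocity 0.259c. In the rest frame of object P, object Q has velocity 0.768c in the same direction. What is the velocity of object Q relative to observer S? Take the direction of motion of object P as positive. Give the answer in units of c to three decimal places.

0.857c

With v = 0.259 and u' = 0.768 (in units of c),
u = (u' + v)/(1 + u'v/c²):
u = (0.768 + 0.259) / (1 + 0.768·0.259) = 1.0270/1.1989 = 0.8566
(Galilean addition would give +1.027c, exceeding c.)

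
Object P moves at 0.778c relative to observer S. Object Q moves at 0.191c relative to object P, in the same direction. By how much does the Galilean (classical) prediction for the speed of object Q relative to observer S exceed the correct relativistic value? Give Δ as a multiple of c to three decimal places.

Δ = 0.125c

Galilean: u_cl = 0.191 + 0.778 = 0.9690.
Relativistic: u_rel = (0.191 + 0.778) / (1 + 0.191·0.778) = 0.9690/1.1486 = 0.8436.
Δ = 0.9690 − 0.8436 = 0.1254.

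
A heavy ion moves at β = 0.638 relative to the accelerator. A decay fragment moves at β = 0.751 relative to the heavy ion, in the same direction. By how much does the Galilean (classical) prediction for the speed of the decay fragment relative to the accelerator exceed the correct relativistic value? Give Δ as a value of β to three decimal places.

Δ = 0.450

Galilean: u_cl = 0.751 + 0.638 = 1.3890.
Relativistic: u_rel = (0.751 + 0.638) / (1 + 0.751·0.638) = 1.3890/1.4791 = 0.9391.
Δ = 1.3890 − 0.9391 = 0.4499.
(The classical prediction exceeds c; the relativistic result does not.)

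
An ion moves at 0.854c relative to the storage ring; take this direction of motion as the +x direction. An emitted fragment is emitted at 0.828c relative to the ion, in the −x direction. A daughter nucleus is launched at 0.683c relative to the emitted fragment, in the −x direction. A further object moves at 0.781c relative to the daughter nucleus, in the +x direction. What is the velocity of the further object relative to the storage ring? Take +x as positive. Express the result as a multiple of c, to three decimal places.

+0.293c

Apply u = (u' + v)/(1 + u'v/c²) successively, working outward toward the storage ring.
Start: velocity of the ion relative to the storage ring = 0.8540c.
Compose with the emitted fragment (u' = -0.828 in the ion frame): u_1 = (-0.828 + 0.854) / (1 + (-0.828)·0.854) = 0.0260/0.2929 = 0.0888.
Compose with the daughter nucleus (u' = -0.683 in the emitted fragment frame): u_2 = (-0.683 + 0.089) / (1 + (-0.683)·0.089) = -0.5942/0.9394 = -0.6326.
Compose with the further object (u' = 0.781 in the daughter nucleus frame): u_3 = (0.781 + (-0.633)) / (1 + 0.781·(-0.633)) = 0.1484/0.5060 = 0.2933.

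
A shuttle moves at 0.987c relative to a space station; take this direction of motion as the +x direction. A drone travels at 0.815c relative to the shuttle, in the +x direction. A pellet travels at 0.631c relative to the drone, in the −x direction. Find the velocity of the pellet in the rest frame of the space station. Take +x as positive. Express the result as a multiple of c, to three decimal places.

Apply u = (u' + v)/(1 + u'v/c²) successively, working outward toward the space station.
Start: velocity of the shuttle relative to the space station = 0.9870c.
Compose with the drone (u' = 0.815 in the shuttle frame): u_1 = (0.815 + 0.987) / (1 + 0.815·0.987) = 1.8020/1.8044 = 0.9987.
Compose with the pellet (u' = -0.631 in the drone frame): u_2 = (-0.631 + 0.999) / (1 + (-0.631)·0.999) = 0.3677/0.3698 = 0.9941.

+0.994c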